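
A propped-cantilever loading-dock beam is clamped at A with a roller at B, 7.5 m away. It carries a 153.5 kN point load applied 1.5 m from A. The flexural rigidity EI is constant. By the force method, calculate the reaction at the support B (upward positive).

R_B = 8.596 kN

Choose R_B as the redundant. The primary structure is the cantilever fixed at A.
Downward deflection at the released point B due to the loads:
  point load 153.5 at a = 1.5: Pa²(3L − a)/(6EI) = 1209/EI
Flexibility coefficient — unit upward force at B: δ_{BB} = L³/(3EI) = 140.6/EI.
Compatibility at B: δ_0 − R_B·δ_{BB} = 0, so R_B = 1209/140.6 = 8.596 kN.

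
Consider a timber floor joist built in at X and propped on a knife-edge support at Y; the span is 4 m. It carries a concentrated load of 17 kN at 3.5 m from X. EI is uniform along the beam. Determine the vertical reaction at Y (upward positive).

Release the roller at Y. Primary structure: cantilever fixed at X.
Free-end deflection of the primary structure under the applied loading (downward +):
  point load 17 at a = 3.5: Pa²(3L − a)/(6EI) = 295/EI
Flexibility coefficient — unit upward force at Y: δ_{YY} = L³/(3EI) = 21.33/EI.
Compatibility at Y: δ_0 − R_Y·δ_{YY} = 0, so R_Y = 295/21.33 = 13.83 kN.

R_Y = 13.83 kN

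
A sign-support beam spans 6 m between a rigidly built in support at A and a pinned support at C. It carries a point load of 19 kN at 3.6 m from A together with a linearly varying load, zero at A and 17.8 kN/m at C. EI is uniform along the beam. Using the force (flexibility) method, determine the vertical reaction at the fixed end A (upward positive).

Choose R_C as the redundant. The primary structure is the cantilever fixed at A.
Free-end deflection of the primary structure under the applied loading (downward +):
  point load 19 at a = 3.6: Pa²(3L − a)/(6EI) = 591/EI
  triangular load, peak 17.8 at the free end: 11w₀L⁴/(120EI) = 2115/EI
  δ_0 = 2706/EI
Flexibility coefficient — unit upward force at C: δ_{CC} = L³/(3EI) = 72/EI.
The prop prevents deflection at C: R_C = δ_0/δ_{CC} = 2706/72 = 37.58 kN.
Vertical equilibrium: R_A = ΣP − R_C = 72.4 − 37.58 = 34.82 kN.

R_A = 34.82 kN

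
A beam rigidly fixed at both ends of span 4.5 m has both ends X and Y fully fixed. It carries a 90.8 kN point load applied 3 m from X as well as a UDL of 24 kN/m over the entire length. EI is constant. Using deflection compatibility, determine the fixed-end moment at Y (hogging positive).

M_Y = 101 kN·m

Take the two fixed-end moments M_X, M_Y as redundants; the released structure is the simple span XY.
End rotations of the released simple span under the applied load (×1/EI):
  at X: point load 90.8 at a = 3: Pab(L + b)/(6LEI) = 90.8/EI
  at Y: point load 90.8 at a = 3: Pab(L + a)/(6LEI) = 113.5/EI
  at X: UDL 24: wL³/(24EI) = 91.12/EI
  at Y: UDL 24: wL³/(24EI) = 91.12/EI
  θ_X0 = 181.9/EI,  θ_Y0 = 204.6/EI
Flexibility coefficients: a unit moment at one end gives L/(3EI) there and L/(6EI) at the far end, so f₁₁ = f₂₂ = 1.5/EI and f₁₂ = f₂₁ = 0.75/EI.
Compatibility — zero rotation at each built-in end:
  1.5 M_X + 0.75 M_Y = 181.9
  0.75 M_X + 1.5 M_Y = 204.6
Solving the pair gives M_X = 70.77 kN·m and M_Y = 101 kN·m (hogging).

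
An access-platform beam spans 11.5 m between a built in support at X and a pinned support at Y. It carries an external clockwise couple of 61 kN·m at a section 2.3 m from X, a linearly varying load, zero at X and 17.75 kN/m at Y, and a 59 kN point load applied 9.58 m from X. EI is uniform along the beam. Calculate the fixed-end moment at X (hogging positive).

M_X = 220.1 kN·m

Release the roller at Y. Primary structure: cantilever fixed at X.
Primary-structure tip deflection at Y by superposition:
  clockwise couple 61 at a = 2.3: M₀a(2L − a)/(2EI) = 1452/EI
  triangular load, peak 17.75 at the free end: 11w₀L⁴/(120EI) = 28458/EI
  point load 59 at a = 9.58: Pa²(3L − a)/(6EI) = 22490/EI
  δ_0 = 52399/EI
Flexibility coefficient — unit upward force at Y: δ_{YY} = L³/(3EI) = 507/EI.
Compatibility at Y: δ_0 − R_Y·δ_{YY} = 0, so R_Y = 52399/507 = 103.4 kN.
Moment equilibrium about X: M_X = Σ(load moments about X) − R_Y·L = 1409 − 103.4×11.5 = 220.1 kN·m.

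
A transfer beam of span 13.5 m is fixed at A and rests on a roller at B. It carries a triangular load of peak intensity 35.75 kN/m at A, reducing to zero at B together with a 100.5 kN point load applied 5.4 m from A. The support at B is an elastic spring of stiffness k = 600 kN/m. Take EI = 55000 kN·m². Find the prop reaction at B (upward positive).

Release the roller at B. Primary structure: cantilever fixed at A.
Free-end deflection of the primary structure under the applied loading (downward +):
  triangular load, peak 35.75 at the fixed end: w₀L⁴/(30EI) = 39581/EI
  point load 100.5 at a = 5.4: Pa²(3L − a)/(6EI) = 17144/EI
  δ_0 = 56725/EI
Tip deflection under a unit load at B: L³/(3EI) = 820.1/EI.
With EI = 55000 kN·m²: δ_0 = 1.0314 m and δ_{BB} = 0.014911 m/kN.
Compatibility — the spring shortens by R_B/k under the reaction it provides: δ_0 − R_B·δ_{BB} = R_B/k. With 1/k = 0.001667 m/kN, R_B = δ_0 / (δ_{BB} + 1/k) = 1.0314 / (0.014911 + 0.001667) = 62.21 kN.

R_B = 62.21 kN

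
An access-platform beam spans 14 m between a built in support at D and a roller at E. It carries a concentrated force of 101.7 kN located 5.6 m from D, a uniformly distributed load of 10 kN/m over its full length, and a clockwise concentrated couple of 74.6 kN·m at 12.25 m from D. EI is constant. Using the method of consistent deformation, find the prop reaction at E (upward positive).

R_E = 81.52 kN

Remove the prop at E; the released (primary) structure is a cantilever built in at D.
Free-end deflection of the primary structure under the applied loading (downward +):
  point load 101.7 at a = 5.6: Pa²(3L − a)/(6EI) = 19348/EI
  UDL 10: wL⁴/(8EI) = 48020/EI
  clockwise couple 74.6 at a = 12.25: M₀a(2L − a)/(2EI) = 7197/EI
  δ_0 = 74565/EI
Flexibility coefficient — unit upward force at E: δ_{EE} = L³/(3EI) = 914.7/EI.
The prop prevents deflection at E: R_E = δ_0/δ_{EE} = 74565/914.7 = 81.52 kN.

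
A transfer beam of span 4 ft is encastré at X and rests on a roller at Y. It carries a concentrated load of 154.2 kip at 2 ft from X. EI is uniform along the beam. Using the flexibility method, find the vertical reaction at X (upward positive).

R_X = 106 kip

Release the roller at Y. Primary structure: cantilever fixed at X.
Downward deflection at the released point Y due to the loads:
  point load 154.2 at a = 2: Pa²(3L − a)/(6EI) = 1028/EI
Tip deflection under a unit load at Y: L³/(3EI) = 21.33/EI.
Compatibility at Y: δ_0 − R_Y·δ_{YY} = 0, so R_Y = 1028/21.33 = 48.19 kip.
Vertical equilibrium: R_X = ΣP − R_Y = 154.2 − 48.19 = 106 kip.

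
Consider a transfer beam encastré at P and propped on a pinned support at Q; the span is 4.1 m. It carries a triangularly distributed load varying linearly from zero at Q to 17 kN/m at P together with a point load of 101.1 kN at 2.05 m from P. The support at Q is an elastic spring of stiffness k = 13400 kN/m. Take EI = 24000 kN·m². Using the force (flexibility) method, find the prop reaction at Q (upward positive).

Take the reaction at Q as the redundant and release it; the primary structure is a cantilever fixed at P.
Primary-structure tip deflection at Q by superposition:
  triangular load, peak 17 at the fixed end: w₀L⁴/(30EI) = 160.1/EI
  point load 101.1 at a = 2.05: Pa²(3L − a)/(6EI) = 725.8/EI
  δ_0 = 886/EI
Flexibility coefficient — unit upward force at Q: δ_{QQ} = L³/(3EI) = 22.97/EI.
With EI = 24000 kN·m²: δ_0 = 0.036915 m and δ_{QQ} = 0.000957 m/kN.
Compatibility — the spring shortens by R_Q/k under the reaction it provides: δ_0 − R_Q·δ_{QQ} = R_Q/k. With 1/k = 0.000075 m/kN, R_Q = δ_0 / (δ_{QQ} + 1/k) = 0.036915 / (0.000957 + 0.000075) = 35.77 kN.

R_Q = 35.77 kN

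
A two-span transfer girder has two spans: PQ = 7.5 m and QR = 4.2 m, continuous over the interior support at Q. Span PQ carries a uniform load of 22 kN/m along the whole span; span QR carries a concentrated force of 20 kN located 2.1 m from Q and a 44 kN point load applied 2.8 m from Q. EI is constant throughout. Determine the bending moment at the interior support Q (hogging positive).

Insert a hinge at Q; M_Q is the redundant, and each span becomes simply supported.
End slopes at the hinge Q, treating each span as simply supported:
  span PQ: UDL 22: wL³/(24EI) = 386.7/EI
  span QR: point load 20 at a = 2.1: Pab(L + b)/(6LEI) = 22.05/EI
  span QR: point load 44 at a = 2.8: Pab(L + b)/(6LEI) = 38.33/EI
  relative rotation θ_0 = (386.7 + 60.38)/EI = 447.1/EI
A unit hogging moment at Q produces rotation L₁/(3EI) + L₂/(3EI) = 3.9/EI.
Slope continuity at Q: θ_0 = M_Q·3.9/EI, so M_Q = 447.1/3.9 = 114.6 kN·m (hogging).

M_Q = 114.6 kN·m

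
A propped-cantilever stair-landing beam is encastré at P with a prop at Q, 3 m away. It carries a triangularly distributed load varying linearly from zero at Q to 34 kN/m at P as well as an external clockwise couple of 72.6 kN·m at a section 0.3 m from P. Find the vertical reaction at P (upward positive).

Take the reaction at Q as the redundant and release it; the primary structure is a cantilever fixed at P.
Downward deflection at the released point Q due to the loads:
  triangular load, peak 34 at the fixed end: w₀L⁴/(30EI) = 91.8/EI
  clockwise couple 72.6 at a = 0.3: M₀a(2L − a)/(2EI) = 62.07/EI
  δ_0 = 153.9/EI
Tip deflection under a unit load at Q: L³/(3EI) = 9/EI.
Compatibility at Q: δ_0 − R_Q·δ_{QQ} = 0, so R_Q = 153.9/9 = 17.1 kN.
Vertical equilibrium: R_P = ΣP − R_Q = 51 − 17.1 = 33.9 kN.

R_P = 33.9 kN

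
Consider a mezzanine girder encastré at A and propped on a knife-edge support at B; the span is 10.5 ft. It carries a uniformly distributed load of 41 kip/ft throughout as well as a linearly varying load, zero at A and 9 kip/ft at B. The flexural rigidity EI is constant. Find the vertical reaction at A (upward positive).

Remove the prop at B; the released (primary) structure is a cantilever built in at A.
Primary-structure tip deflection at B by superposition:
  UDL 41: wL⁴/(8EI) = 62295/EI
  triangular load, peak 9 at the free end: 11w₀L⁴/(120EI) = 10028/EI
  δ_0 = 72323/EI
Flexibility coefficient — unit upward force at B: δ_{BB} = L³/(3EI) = 385.9/EI.
Compatibility at B: δ_0 − R_B·δ_{BB} = 0, so R_B = 72323/385.9 = 187.4 kip.
Vertical equilibrium: R_A = ΣP − R_B = 477.8 − 187.4 = 290.3 kip.

R_A = 290.3 kip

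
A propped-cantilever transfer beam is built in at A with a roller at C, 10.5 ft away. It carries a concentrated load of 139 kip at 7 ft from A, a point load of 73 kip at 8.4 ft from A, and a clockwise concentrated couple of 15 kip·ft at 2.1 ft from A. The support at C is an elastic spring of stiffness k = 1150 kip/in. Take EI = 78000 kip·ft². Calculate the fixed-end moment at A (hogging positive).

Take the reaction at C as the redundant and release it; the primary structure is a cantilever fixed at A.
Primary-structure tip deflection at C by superposition:
  point load 139 at a = 7: Pa²(3L − a)/(6EI) = 27812/EI
  point load 73 at a = 8.4: Pa²(3L − a)/(6EI) = 19831/EI
  clockwise couple 15 at a = 2.1: M₀a(2L − a)/(2EI) = 297.7/EI
  δ_0 = 47940/EI
Tip deflection under a unit load at C: L³/(3EI) = 385.9/EI.
With EI = 78000 kip·ft²: δ_0 = 0.61462 ft and δ_{CC} = 0.004947 ft/kip.
Compatibility — the spring shortens by R_C/k under the reaction it provides: δ_0 − R_C·δ_{CC} = R_C/k. With 1/k = 1/(1150×12) ft/kip = 0.000072 ft/kip, R_C = δ_0 / (δ_{CC} + 1/k) = 0.61462 / (0.004947 + 0.000072) = 122.4 kip.
Moment equilibrium about A: M_A = Σ(load moments about A) − R_C·L = 1601 − 122.4×10.5 = 315.5 kip·ft.

M_A = 315.5 kip·ft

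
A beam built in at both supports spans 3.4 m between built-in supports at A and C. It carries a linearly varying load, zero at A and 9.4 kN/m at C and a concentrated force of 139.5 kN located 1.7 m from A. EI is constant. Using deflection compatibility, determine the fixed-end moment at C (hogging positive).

Release both end moments; the primary structure is a simply-supported span AC with redundants M_A and M_C.
On the primary (simply-supported) span, the end slopes from the loading are:
  at A: triangular load, peak 9.4: 7w₀L³/(360EI) = 7.184/EI
  at C: triangular load, peak 9.4: w₀L³/(45EI) = 8.21/EI
  at A: point load 139.5 at a = 1.7: Pab(L + b)/(6LEI) = 100.8/EI
  at C: point load 139.5 at a = 1.7: Pab(L + a)/(6LEI) = 100.8/EI
  θ_A0 = 108/EI,  θ_C0 = 109/EI
Flexibility coefficients: a unit moment at one end gives L/(3EI) there and L/(6EI) at the far end, so f₁₁ = f₂₂ = 1.133/EI and f₁₂ = f₂₁ = 0.5667/EI.
Compatibility — zero rotation at each built-in end:
  1.133 M_A + 0.5667 M_C = 108
  0.5667 M_A + 1.133 M_C = 109
Solving the pair gives M_A = 62.91 kN·m and M_C = 64.72 kN·m (hogging).

M_C = 64.72 kN·m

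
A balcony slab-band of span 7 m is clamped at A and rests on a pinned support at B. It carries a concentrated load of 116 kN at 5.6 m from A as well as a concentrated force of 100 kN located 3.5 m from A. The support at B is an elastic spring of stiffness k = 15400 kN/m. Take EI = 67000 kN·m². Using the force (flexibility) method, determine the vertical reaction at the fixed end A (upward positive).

Choose R_B as the redundant. The primary structure is the cantilever fixed at A.
Free-end deflection of the primary structure under the applied loading (downward +):
  point load 116 at a = 5.6: Pa²(3L − a)/(6EI) = 9337/EI
  point load 100 at a = 3.5: Pa²(3L − a)/(6EI) = 3573/EI
  δ_0 = 12910/EI
Flexibility coefficient — unit upward force at B: δ_{BB} = L³/(3EI) = 114.3/EI.
With EI = 67000 kN·m²: δ_0 = 0.19268 m and δ_{BB} = 0.001706 m/kN.
Compatibility — the spring shortens by R_B/k under the reaction it provides: δ_0 − R_B·δ_{BB} = R_B/k. With 1/k = 0.000065 m/kN, R_B = δ_0 / (δ_{BB} + 1/k) = 0.19268 / (0.001706 + 0.000065) = 108.8 kN.
Vertical equilibrium: R_A = ΣP − R_B = 216 − 108.8 = 107.2 kN.

R_A = 107.2 kN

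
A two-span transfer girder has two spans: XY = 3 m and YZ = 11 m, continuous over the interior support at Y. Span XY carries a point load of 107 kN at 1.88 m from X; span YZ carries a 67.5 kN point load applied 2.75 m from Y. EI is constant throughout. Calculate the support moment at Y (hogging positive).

M_Y = 108.8 kN·m

Release continuity at Y by inserting a hinge; the redundant is the internal moment M_Y. The primary structure is two simply-supported spans XY and YZ.
End slopes at the hinge Y, treating each span as simply supported:
  span XY: point load 107 at a = 1.88: Pab(L + a)/(6LEI) = 61.08/EI
  span YZ: point load 67.5 at a = 2.75: Pab(L + b)/(6LEI) = 446.7/EI
  relative rotation θ_0 = (61.08 + 446.7)/EI = 507.7/EI
A unit hogging moment at Y produces rotation L₁/(3EI) + L₂/(3EI) = 4.667/EI.
Slope continuity at Y: θ_0 = M_Y·4.667/EI, so M_Y = 507.7/4.667 = 108.8 kN·m (hogging).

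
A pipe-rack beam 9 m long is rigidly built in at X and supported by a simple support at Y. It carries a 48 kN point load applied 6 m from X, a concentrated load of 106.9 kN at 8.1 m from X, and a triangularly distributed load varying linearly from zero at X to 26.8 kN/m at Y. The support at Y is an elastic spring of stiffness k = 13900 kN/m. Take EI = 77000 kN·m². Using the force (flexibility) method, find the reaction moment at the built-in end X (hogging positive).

Release the roller at Y. Primary structure: cantilever fixed at X.
Free-end deflection of the primary structure under the applied loading (downward +):
  point load 48 at a = 6: Pa²(3L − a)/(6EI) = 6048/EI
  point load 106.9 at a = 8.1: Pa²(3L − a)/(6EI) = 22093/EI
  triangular load, peak 26.8 at the free end: 11w₀L⁴/(120EI) = 16118/EI
  δ_0 = 44259/EI
Tip deflection under a unit load at Y: L³/(3EI) = 243/EI.
With EI = 77000 kN·m²: δ_0 = 0.5748 m and δ_{YY} = 0.003156 m/kN.
Compatibility — the spring shortens by R_Y/k under the reaction it provides: δ_0 − R_Y·δ_{YY} = R_Y/k. With 1/k = 0.000072 m/kN, R_Y = δ_0 / (δ_{YY} + 1/k) = 0.5748 / (0.003156 + 0.000072) = 178.1 kN.
Moment equilibrium about X: M_X = Σ(load moments about X) − R_Y·L = 1877 − 178.1×9 = 274.8 kN·m.

M_X = 274.8 kN·m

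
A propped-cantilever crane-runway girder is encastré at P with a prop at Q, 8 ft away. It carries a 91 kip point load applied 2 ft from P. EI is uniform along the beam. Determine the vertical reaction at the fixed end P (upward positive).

R_P = 83.18 kip

Take the reaction at Q as the redundant and release it; the primary structure is a cantilever fixed at P.
Downward deflection at the released point Q due to the loads:
  point load 91 at a = 2: Pa²(3L − a)/(6EI) = 1335/EI
Flexibility coefficient — unit upward force at Q: δ_{QQ} = L³/(3EI) = 170.7/EI.
Compatibility at Q: δ_0 − R_Q·δ_{QQ} = 0, so R_Q = 1335/170.7 = 7.82 kip.
Vertical equilibrium: R_P = ΣP − R_Q = 91 − 7.82 = 83.18 kip.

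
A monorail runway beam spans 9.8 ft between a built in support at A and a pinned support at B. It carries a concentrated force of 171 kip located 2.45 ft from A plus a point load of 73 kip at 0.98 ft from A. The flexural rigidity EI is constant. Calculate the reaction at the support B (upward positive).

Remove the prop at B; the released (primary) structure is a cantilever built in at A.
Free-end deflection of the primary structure under the applied loading (downward +):
  point load 171 at a = 2.45: Pa²(3L − a)/(6EI) = 4610/EI
  point load 73 at a = 0.98: Pa²(3L − a)/(6EI) = 332.1/EI
  δ_0 = 4942/EI
Flexibility coefficient — unit upward force at B: δ_{BB} = L³/(3EI) = 313.7/EI.
The prop prevents deflection at B: R_B = δ_0/δ_{BB} = 4942/313.7 = 15.75 kip.

R_B = 15.75 kip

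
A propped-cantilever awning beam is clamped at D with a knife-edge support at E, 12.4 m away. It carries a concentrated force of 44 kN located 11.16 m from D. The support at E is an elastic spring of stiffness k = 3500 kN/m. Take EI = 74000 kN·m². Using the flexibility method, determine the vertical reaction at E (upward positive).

Release the roller at E. Primary structure: cantilever fixed at D.
Downward deflection at the released point E due to the loads:
  point load 44 at a = 11.16: Pa²(3L − a)/(6EI) = 23783/EI
Flexibility coefficient — unit upward force at E: δ_{EE} = L³/(3EI) = 635.5/EI.
With EI = 74000 kN·m²: δ_0 = 0.32139 m and δ_{EE} = 0.008588 m/kN.
Compatibility — the spring shortens by R_E/k under the reaction it provides: δ_0 − R_E·δ_{EE} = R_E/k. With 1/k = 0.000286 m/kN, R_E = δ_0 / (δ_{EE} + 1/k) = 0.32139 / (0.008588 + 0.000286) = 36.22 kN.

R_E = 36.22 kN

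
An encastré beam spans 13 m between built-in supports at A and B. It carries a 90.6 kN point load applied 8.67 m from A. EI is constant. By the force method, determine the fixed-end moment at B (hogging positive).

Take the two fixed-end moments M_A, M_B as redundants; the released structure is the simple span AB.
Simple-span end rotations at A and B under the given loads:
  at A: point load 90.6 at a = 8.67: Pab(L + b)/(6LEI) = 755.7/EI
  at B: point load 90.6 at a = 8.67: Pab(L + a)/(6LEI) = 944.9/EI
  θ_A0 = 755.7/EI,  θ_B0 = 944.9/EI
Flexibility coefficients: a unit moment at one end gives L/(3EI) there and L/(6EI) at the far end, so f₁₁ = f₂₂ = 4.333/EI and f₁₂ = f₂₁ = 2.167/EI.
Compatibility — zero rotation at each built-in end:
  4.333 M_A + 2.167 M_B = 755.7
  2.167 M_A + 4.333 M_B = 944.9
Solving the pair gives M_A = 87.14 kN·m and M_B = 174.5 kN·m (hogging).

M_B = 174.5 kN·m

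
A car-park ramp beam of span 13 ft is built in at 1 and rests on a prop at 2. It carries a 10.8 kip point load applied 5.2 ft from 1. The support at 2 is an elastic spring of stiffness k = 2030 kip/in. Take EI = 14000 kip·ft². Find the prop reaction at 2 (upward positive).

R_2 = 2.245 kip

Remove the prop at 2; the released (primary) structure is a cantilever built in at 1.
Deflection at 2 on the released cantilever, summing each load's contribution:
  point load 10.8 at a = 5.2: Pa²(3L − a)/(6EI) = 1645/EI
Flexibility coefficient — unit upward force at 2: δ_{22} = L³/(3EI) = 732.3/EI.
With EI = 14000 kip·ft²: δ_0 = 0.11751 ft and δ_{22} = 0.05231 ft/kip.
Compatibility — the spring shortens by R_2/k under the reaction it provides: δ_0 − R_2·δ_{22} = R_2/k. With 1/k = 1/(2030×12) ft/kip = 0.000041 ft/kip, R_2 = δ_0 / (δ_{22} + 1/k) = 0.11751 / (0.05231 + 0.000041) = 2.245 kip.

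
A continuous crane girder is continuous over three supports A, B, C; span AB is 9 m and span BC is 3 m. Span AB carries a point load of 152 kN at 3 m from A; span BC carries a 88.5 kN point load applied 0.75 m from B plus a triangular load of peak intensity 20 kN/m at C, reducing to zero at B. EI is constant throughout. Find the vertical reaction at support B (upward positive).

R_B = 200.6 kN

Release continuity at B by inserting a hinge; the redundant is the internal moment M_B. The primary structure is two simply-supported spans AB and BC.
End slopes at the hinge B, treating each span as simply supported:
  span AB: point load 152 at a = 3: Pab(L + a)/(6LEI) = 608/EI
  span BC: point load 88.5 at a = 0.75: Pab(L + b)/(6LEI) = 43.56/EI
  span BC: triangular load, peak 20: 7w₀L³/(360EI) = 10.5/EI
  relative rotation θ_0 = (608 + 54.06)/EI = 662.1/EI
A unit hogging moment at B produces rotation L₁/(3EI) + L₂/(3EI) = 4/EI.
Compatibility: M_B·(L₁+L₂)/(3EI) = θ_0, giving M_B = 165.5 kN·m (hogging).
Span AB, ΣM about A with M_B applied at B: R_B^{AB}·9 = 456 + 165.5, so R_B^{AB} = 69.06 kN and R_A = 152 − 69.06 = 82.94 kN.
Span BC, ΣM about C: R_B^{BC}·3 = 229.1 + 165.5, so R_B^{BC} = 131.5 kN and R_C = 118.5 − 131.5 = -13.05 kN.
R_B = 69.06 + 131.5 = 200.6 kN.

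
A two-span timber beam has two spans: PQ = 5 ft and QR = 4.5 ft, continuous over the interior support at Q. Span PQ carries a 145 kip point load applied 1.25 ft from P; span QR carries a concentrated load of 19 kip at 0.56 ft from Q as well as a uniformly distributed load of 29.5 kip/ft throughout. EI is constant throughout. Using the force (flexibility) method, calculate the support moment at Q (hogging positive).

Release continuity at Q by inserting a hinge; the redundant is the internal moment M_Q. The primary structure is two simply-supported spans PQ and QR.
Rotations at Q on the released spans (each span's end-slope, ×1/EI):
  span PQ: point load 145 at a = 1.25: Pab(L + a)/(6LEI) = 141.6/EI
  span QR: point load 19 at a = 0.56: Pab(L + b)/(6LEI) = 13.1/EI
  span QR: UDL 29.5: wL³/(24EI) = 112/EI
  relative rotation θ_0 = (141.6 + 125.1)/EI = 266.7/EI
A unit hogging moment at Q produces rotation L₁/(3EI) + L₂/(3EI) = 3.167/EI.
Slope continuity at Q: θ_0 = M_Q·3.167/EI, so M_Q = 266.7/3.167 = 84.23 kip·ft (hogging).

M_Q = 84.23 kip·ft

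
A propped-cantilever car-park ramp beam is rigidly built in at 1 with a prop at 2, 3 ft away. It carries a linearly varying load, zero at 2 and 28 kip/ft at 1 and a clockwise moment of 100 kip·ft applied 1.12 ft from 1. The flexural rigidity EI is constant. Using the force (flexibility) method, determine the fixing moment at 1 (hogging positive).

Choose R_2 as the redundant. The primary structure is the cantilever fixed at 1.
Downward deflection at the released point 2 due to the loads:
  triangular load, peak 28 at the fixed end: w₀L⁴/(30EI) = 75.6/EI
  clockwise couple 100 at a = 1.12: M₀a(2L − a)/(2EI) = 273.3/EI
  δ_0 = 348.9/EI
Flexibility coefficient — unit upward force at 2: δ_{22} = L³/(3EI) = 9/EI.
Compatibility at 2: δ_0 − R_2·δ_{22} = 0, so R_2 = 348.9/9 = 38.76 kip.
Moment equilibrium about 1: M_1 = Σ(load moments about 1) − R_2·L = 142 − 38.76×3 = 25.71 kip·ft.

M_1 = 25.71 kip·ft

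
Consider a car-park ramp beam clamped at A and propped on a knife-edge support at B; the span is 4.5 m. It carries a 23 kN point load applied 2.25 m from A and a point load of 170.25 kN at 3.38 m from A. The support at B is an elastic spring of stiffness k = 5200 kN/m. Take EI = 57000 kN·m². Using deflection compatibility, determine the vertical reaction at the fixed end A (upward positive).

Remove the prop at B; the released (primary) structure is a cantilever built in at A.
Free-end deflection of the primary structure under the applied loading (downward +):
  point load 23 at a = 2.25: Pa²(3L − a)/(6EI) = 218.3/EI
  point load 170.25 at a = 3.38: Pa²(3L − a)/(6EI) = 3281/EI
  δ_0 = 3499/EI
Flexibility coefficient — unit upward force at B: δ_{BB} = L³/(3EI) = 30.38/EI.
With EI = 57000 kN·m²: δ_0 = 0.061384 m and δ_{BB} = 0.000533 m/kN.
Compatibility — the spring shortens by R_B/k under the reaction it provides: δ_0 − R_B·δ_{BB} = R_B/k. With 1/k = 0.000192 m/kN, R_B = δ_0 / (δ_{BB} + 1/k) = 0.061384 / (0.000533 + 0.000192) = 84.64 kN.
Vertical equilibrium: R_A = ΣP − R_B = 193.2 − 84.64 = 108.6 kN.

R_A = 108.6 kN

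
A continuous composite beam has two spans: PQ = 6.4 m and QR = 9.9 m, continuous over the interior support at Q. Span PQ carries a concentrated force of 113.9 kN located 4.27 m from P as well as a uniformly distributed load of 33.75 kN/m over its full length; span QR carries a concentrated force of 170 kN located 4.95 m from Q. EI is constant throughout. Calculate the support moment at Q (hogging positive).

Release continuity at Q by inserting a hinge; the redundant is the internal moment M_Q. The primary structure is two simply-supported spans PQ and QR.
End slopes at the hinge Q, treating each span as simply supported:
  span PQ: point load 113.9 at a = 4.27: Pab(L + a)/(6LEI) = 287.8/EI
  span PQ: UDL 33.75: wL³/(24EI) = 368.6/EI
  span QR: point load 170 at a = 4.95: Pab(L + b)/(6LEI) = 1041/EI
  relative rotation θ_0 = (656.5 + 1041)/EI = 1698/EI
A unit hogging moment at Q produces rotation L₁/(3EI) + L₂/(3EI) = 5.433/EI.
Slope continuity at Q: θ_0 = M_Q·5.433/EI, so M_Q = 1698/5.433 = 312.5 kN·m (hogging).

M_Q = 312.5 kN·m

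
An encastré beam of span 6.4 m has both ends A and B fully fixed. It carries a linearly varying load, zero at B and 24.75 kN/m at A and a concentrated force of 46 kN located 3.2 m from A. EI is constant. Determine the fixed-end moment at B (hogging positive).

M_B = 70.59 kN·m

Take the two fixed-end moments M_A, M_B as redundants; the released structure is the simple span AB.
End rotations of the released simple span under the applied load (×1/EI):
  at A: triangular load, peak 24.75: w₀L³/(45EI) = 144.2/EI
  at B: triangular load, peak 24.75: 7w₀L³/(360EI) = 126.2/EI
  at A: point load 46 at a = 3.2: Pab(L + b)/(6LEI) = 117.8/EI
  at B: point load 46 at a = 3.2: Pab(L + a)/(6LEI) = 117.8/EI
  θ_A0 = 261.9/EI,  θ_B0 = 243.9/EI
Flexibility coefficients: a unit moment at one end gives L/(3EI) there and L/(6EI) at the far end, so f₁₁ = f₂₂ = 2.133/EI and f₁₂ = f₂₁ = 1.067/EI.
Compatibility — zero rotation at each built-in end:
  2.133 M_A + 1.067 M_B = 261.9
  1.067 M_A + 2.133 M_B = 243.9
Solving the pair gives M_A = 87.49 kN·m and M_B = 70.59 kN·m (hogging).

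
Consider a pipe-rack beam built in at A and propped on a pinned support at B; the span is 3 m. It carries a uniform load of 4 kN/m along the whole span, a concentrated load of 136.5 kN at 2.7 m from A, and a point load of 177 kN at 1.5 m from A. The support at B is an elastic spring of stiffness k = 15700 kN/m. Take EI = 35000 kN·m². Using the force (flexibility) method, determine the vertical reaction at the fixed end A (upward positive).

R_A = 184.5 kN

Take the reaction at B as the redundant and release it; the primary structure is a cantilever fixed at A.
Free-end deflection of the primary structure under the applied loading (downward +):
  UDL 4: wL⁴/(8EI) = 40.5/EI
  point load 136.5 at a = 2.7: Pa²(3L − a)/(6EI) = 1045/EI
  point load 177 at a = 1.5: Pa²(3L − a)/(6EI) = 497.8/EI
  δ_0 = 1583/EI
Tip deflection under a unit load at B: L³/(3EI) = 9/EI.
With EI = 35000 kN·m²: δ_0 = 0.045233 m and δ_{BB} = 0.000257 m/kN.
Compatibility — the spring shortens by R_B/k under the reaction it provides: δ_0 − R_B·δ_{BB} = R_B/k. With 1/k = 0.000064 m/kN, R_B = δ_0 / (δ_{BB} + 1/k) = 0.045233 / (0.000257 + 0.000064) = 141 kN.
Vertical equilibrium: R_A = ΣP − R_B = 325.5 − 141 = 184.5 kN.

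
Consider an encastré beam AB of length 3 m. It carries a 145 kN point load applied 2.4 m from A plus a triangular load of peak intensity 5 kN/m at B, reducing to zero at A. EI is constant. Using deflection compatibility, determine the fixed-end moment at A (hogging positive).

M_A = 15.42 kN·m

Take the two fixed-end moments M_A, M_B as redundants; the released structure is the simple span AB.
End rotations of the released simple span under the applied load (×1/EI):
  at A: point load 145 at a = 2.4: Pab(L + b)/(6LEI) = 41.76/EI
  at B: point load 145 at a = 2.4: Pab(L + a)/(6LEI) = 62.64/EI
  at A: triangular load, peak 5: 7w₀L³/(360EI) = 2.625/EI
  at B: triangular load, peak 5: w₀L³/(45EI) = 3/EI
  θ_A0 = 44.38/EI,  θ_B0 = 65.64/EI
Flexibility coefficients: a unit moment at one end gives L/(3EI) there and L/(6EI) at the far end, so f₁₁ = f₂₂ = 1/EI and f₁₂ = f₂₁ = 0.5/EI.
Compatibility — zero rotation at each built-in end:
  1 M_A + 0.5 M_B = 44.38
  0.5 M_A + 1 M_B = 65.64
Solving the pair gives M_A = 15.42 kN·m and M_B = 57.93 kN·m (hogging).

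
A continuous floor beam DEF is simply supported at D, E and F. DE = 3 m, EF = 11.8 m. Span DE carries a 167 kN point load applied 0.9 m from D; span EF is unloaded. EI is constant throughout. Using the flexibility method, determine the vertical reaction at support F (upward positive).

R_F = -1.175 kN

Insert a hinge at E; M_E is the redundant, and each span becomes simply supported.
Rotations at E on the released spans (each span's end-slope, ×1/EI):
  span DE: point load 167 at a = 0.9: Pab(L + a)/(6LEI) = 68.39/EI
  relative rotation θ_0 = (68.39 + 0)/EI = 68.39/EI
A unit hogging moment at E produces rotation L₁/(3EI) + L₂/(3EI) = 4.933/EI.
Compatibility: M_E·(L₁+L₂)/(3EI) = θ_0, giving M_E = 13.86 kN·m (hogging).
Span EF, ΣM about F: R_E^{EF}·11.8 = 0 + 13.86, so R_E^{EF} = 1.175 kN and R_F = 0 − 1.175 = -1.175 kN.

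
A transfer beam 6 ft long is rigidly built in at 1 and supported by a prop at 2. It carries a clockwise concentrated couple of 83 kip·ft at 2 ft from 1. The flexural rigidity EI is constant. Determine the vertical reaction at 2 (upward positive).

R_2 = 11.53 kip

Release the roller at 2. Primary structure: cantilever fixed at 1.
Free-end deflection of the primary structure under the applied loading (downward +):
  clockwise couple 83 at a = 2: M₀a(2L − a)/(2EI) = 830/EI
Tip deflection under a unit load at 2: L³/(3EI) = 72/EI.
The prop prevents deflection at 2: R_2 = δ_0/δ_{22} = 830/72 = 11.53 kip.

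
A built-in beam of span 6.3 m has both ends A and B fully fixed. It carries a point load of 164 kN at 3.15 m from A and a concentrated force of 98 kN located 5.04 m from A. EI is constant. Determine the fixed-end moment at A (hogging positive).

M_A = 148.9 kN·m

Take the two fixed-end moments M_A, M_B as redundants; the released structure is the simple span AB.
On the primary (simply-supported) span, the end slopes from the loading are:
  at A: point load 164 at a = 3.15: Pab(L + b)/(6LEI) = 406.8/EI
  at B: point load 164 at a = 3.15: Pab(L + a)/(6LEI) = 406.8/EI
  at A: point load 98 at a = 5.04: Pab(L + b)/(6LEI) = 124.5/EI
  at B: point load 98 at a = 5.04: Pab(L + a)/(6LEI) = 186.7/EI
  θ_A0 = 531.3/EI,  θ_B0 = 593.5/EI
Flexibility coefficients: a unit moment at one end gives L/(3EI) there and L/(6EI) at the far end, so f₁₁ = f₂₂ = 2.1/EI and f₁₂ = f₂₁ = 1.05/EI.
Compatibility — zero rotation at each built-in end:
  2.1 M_A + 1.05 M_B = 531.3
  1.05 M_A + 2.1 M_B = 593.5
Solving the pair gives M_A = 148.9 kN·m and M_B = 208.2 kN·m (hogging).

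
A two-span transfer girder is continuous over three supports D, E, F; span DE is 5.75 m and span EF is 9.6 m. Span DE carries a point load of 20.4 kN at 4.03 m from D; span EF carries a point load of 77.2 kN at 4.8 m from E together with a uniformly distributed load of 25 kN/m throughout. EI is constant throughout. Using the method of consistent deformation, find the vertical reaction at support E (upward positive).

Insert a hinge at E; M_E is the redundant, and each span becomes simply supported.
Discontinuity in slope at E on the released structure — sum the simple-span end rotations:
  span DE: point load 20.4 at a = 4.03: Pab(L + a)/(6LEI) = 40.09/EI
  span EF: point load 77.2 at a = 4.8: Pab(L + b)/(6LEI) = 444.7/EI
  span EF: UDL 25: wL³/(24EI) = 921.6/EI
  relative rotation θ_0 = (40.09 + 1366)/EI = 1406/EI
A unit hogging moment at E produces rotation L₁/(3EI) + L₂/(3EI) = 5.117/EI.
Slope continuity at E: θ_0 = M_E·5.117/EI, so M_E = 1406/5.117 = 274.9 kN·m (hogging).
Span DE, ΣM about D with M_E applied at E: R_E^{DE}·5.75 = 82.21 + 274.9, so R_E^{DE} = 62.1 kN and R_D = 20.4 − 62.1 = -41.7 kN.
Span EF, ΣM about F: R_E^{EF}·9.6 = 1523 + 274.9, so R_E^{EF} = 187.2 kN and R_F = 317.2 − 187.2 = 130 kN.
R_E = 62.1 + 187.2 = 249.3 kN.

R_E = 249.3 kN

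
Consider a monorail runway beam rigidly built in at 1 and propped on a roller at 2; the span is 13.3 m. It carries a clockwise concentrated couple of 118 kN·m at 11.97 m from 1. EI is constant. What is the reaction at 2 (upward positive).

R_2 = 13.18 kN

Remove the prop at 2; the released (primary) structure is a cantilever built in at 1.
Deflection at 2 on the released cantilever, summing each load's contribution:
  clockwise couple 118 at a = 11.97: M₀a(2L − a)/(2EI) = 10332/EI
Flexibility coefficient — unit upward force at 2: δ_{22} = L³/(3EI) = 784.2/EI.
Compatibility at 2: δ_0 − R_2·δ_{22} = 0, so R_2 = 10332/784.2 = 13.18 kN.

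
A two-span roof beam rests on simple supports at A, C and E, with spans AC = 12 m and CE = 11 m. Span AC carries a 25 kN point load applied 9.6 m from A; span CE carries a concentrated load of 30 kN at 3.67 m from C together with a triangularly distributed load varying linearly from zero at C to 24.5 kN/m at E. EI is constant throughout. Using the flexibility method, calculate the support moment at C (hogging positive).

Take M_C as the redundant. Released structure: two simple spans AC and CE with a hinge at C.
Rotations at C on the released spans (each span's end-slope, ×1/EI):
  span AC: point load 25 at a = 9.6: Pab(L + a)/(6LEI) = 172.8/EI
  span CE: point load 30 at a = 3.67: Pab(L + b)/(6LEI) = 224.1/EI
  span CE: triangular load, peak 24.5: 7w₀L³/(360EI) = 634.1/EI
  relative rotation θ_0 = (172.8 + 858.2)/EI = 1031/EI
A unit hogging moment at C produces rotation L₁/(3EI) + L₂/(3EI) = 7.667/EI.
Slope continuity at C: θ_0 = M_C·7.667/EI, so M_C = 1031/7.667 = 134.5 kN·m (hogging).

M_C = 134.5 kN·m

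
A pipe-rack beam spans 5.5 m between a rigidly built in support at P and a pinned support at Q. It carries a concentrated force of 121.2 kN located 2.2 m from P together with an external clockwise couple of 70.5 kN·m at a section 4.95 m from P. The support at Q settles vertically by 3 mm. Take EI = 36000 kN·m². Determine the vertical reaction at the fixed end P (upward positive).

R_P = 78.9 kN

Take the reaction at Q as the redundant and release it; the primary structure is a cantilever fixed at P.
Primary-structure tip deflection at Q by superposition:
  point load 121.2 at a = 2.2: Pa²(3L − a)/(6EI) = 1398/EI
  clockwise couple 70.5 at a = 4.95: M₀a(2L − a)/(2EI) = 1056/EI
  δ_0 = 2454/EI
Tip deflection under a unit load at Q: L³/(3EI) = 55.46/EI.
With EI = 36000 kN·m²: δ_0 = 0.068159 m and δ_{QQ} = 0.001541 m/kN.
Compatibility — the beam at Q must follow the support down by 0.003 m: δ_0 − R_Q·δ_{QQ} = 0.003, so R_Q = (0.068159 − 0.003)/0.001541 = 42.3 kN.
Vertical equilibrium: R_P = ΣP − R_Q = 121.2 − 42.3 = 78.9 kN.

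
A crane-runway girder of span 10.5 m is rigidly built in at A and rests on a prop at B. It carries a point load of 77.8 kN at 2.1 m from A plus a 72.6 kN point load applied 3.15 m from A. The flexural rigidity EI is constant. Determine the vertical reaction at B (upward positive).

Remove the prop at B; the released (primary) structure is a cantilever built in at A.
Downward deflection at the released point B due to the loads:
  point load 77.8 at a = 2.1: Pa²(3L − a)/(6EI) = 1681/EI
  point load 72.6 at a = 3.15: Pa²(3L − a)/(6EI) = 3404/EI
  δ_0 = 5085/EI
Flexibility coefficient — unit upward force at B: δ_{BB} = L³/(3EI) = 385.9/EI.
Compatibility at B: δ_0 − R_B·δ_{BB} = 0, so R_B = 5085/385.9 = 13.18 kN.

R_B = 13.18 kN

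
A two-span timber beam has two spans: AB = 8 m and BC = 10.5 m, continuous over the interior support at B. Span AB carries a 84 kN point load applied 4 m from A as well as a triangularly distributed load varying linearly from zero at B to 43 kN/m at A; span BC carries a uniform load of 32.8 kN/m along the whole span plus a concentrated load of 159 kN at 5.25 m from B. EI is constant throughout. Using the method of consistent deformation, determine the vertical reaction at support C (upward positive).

R_C = 198.5 kN

Release continuity at B by inserting a hinge; the redundant is the internal moment M_B. The primary structure is two simply-supported spans AB and BC.
Rotations at B on the released spans (each span's end-slope, ×1/EI):
  span AB: point load 84 at a = 4: Pab(L + a)/(6LEI) = 336/EI
  span AB: triangular load, peak 43: 7w₀L³/(360EI) = 428.1/EI
  span BC: UDL 32.8: wL³/(24EI) = 1582/EI
  span BC: point load 159 at a = 5.25: Pab(L + b)/(6LEI) = 1096/EI
  relative rotation θ_0 = (764.1 + 2678)/EI = 3442/EI
A unit hogging moment at B produces rotation L₁/(3EI) + L₂/(3EI) = 6.167/EI.
Slope continuity at B: θ_0 = M_B·6.167/EI, so M_B = 3442/6.167 = 558.1 kN·m (hogging).
Span BC, ΣM about C: R_B^{BC}·10.5 = 2643 + 558.1, so R_B^{BC} = 304.9 kN and R_C = 503.4 − 304.9 = 198.5 kN.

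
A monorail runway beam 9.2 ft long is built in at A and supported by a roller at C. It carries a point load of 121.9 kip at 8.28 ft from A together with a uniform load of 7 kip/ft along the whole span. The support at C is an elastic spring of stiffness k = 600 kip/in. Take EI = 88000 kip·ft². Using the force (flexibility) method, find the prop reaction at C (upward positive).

Remove the prop at C; the released (primary) structure is a cantilever built in at A.
Downward deflection at the released point C due to the loads:
  point load 121.9 at a = 8.28: Pa²(3L − a)/(6EI) = 26910/EI
  UDL 7: wL⁴/(8EI) = 6268/EI
  δ_0 = 33179/EI
Tip deflection under a unit load at C: L³/(3EI) = 259.6/EI.
With EI = 88000 kip·ft²: δ_0 = 0.37703 ft and δ_{CC} = 0.00295 ft/kip.
Compatibility — the spring shortens by R_C/k under the reaction it provides: δ_0 − R_C·δ_{CC} = R_C/k. With 1/k = 1/(600×12) ft/kip = 0.000139 ft/kip, R_C = δ_0 / (δ_{CC} + 1/k) = 0.37703 / (0.00295 + 0.000139) = 122.1 kip.

R_C = 122.1 kip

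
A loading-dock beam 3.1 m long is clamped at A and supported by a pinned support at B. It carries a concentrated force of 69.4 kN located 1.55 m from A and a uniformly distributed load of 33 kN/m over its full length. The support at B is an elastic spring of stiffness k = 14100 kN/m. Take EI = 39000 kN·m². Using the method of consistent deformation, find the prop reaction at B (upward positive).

Take the reaction at B as the redundant and release it; the primary structure is a cantilever fixed at A.
Downward deflection at the released point B due to the loads:
  point load 69.4 at a = 1.55: Pa²(3L − a)/(6EI) = 215.4/EI
  UDL 33: wL⁴/(8EI) = 381/EI
  δ_0 = 596.3/EI
Flexibility coefficient — unit upward force at B: δ_{BB} = L³/(3EI) = 9.93/EI.
With EI = 39000 kN·m²: δ_0 = 0.01529 m and δ_{BB} = 0.000255 m/kN.
Compatibility — the spring shortens by R_B/k under the reaction it provides: δ_0 − R_B·δ_{BB} = R_B/k. With 1/k = 0.000071 m/kN, R_B = δ_0 / (δ_{BB} + 1/k) = 0.01529 / (0.000255 + 0.000071) = 46.97 kN.

R_B = 46.97 kN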